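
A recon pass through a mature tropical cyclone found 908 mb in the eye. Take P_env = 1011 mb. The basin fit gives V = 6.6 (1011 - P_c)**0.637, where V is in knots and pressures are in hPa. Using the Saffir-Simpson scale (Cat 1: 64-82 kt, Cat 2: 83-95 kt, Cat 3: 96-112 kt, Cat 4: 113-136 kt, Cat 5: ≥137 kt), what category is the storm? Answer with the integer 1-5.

ΔP = 1011 − 908 = 103 mb.
V ≈ 6.6 × 103^0.637 = 6.6 × 19.15 ≈ 126 kt.
126 kt falls in the Category 4 band.

4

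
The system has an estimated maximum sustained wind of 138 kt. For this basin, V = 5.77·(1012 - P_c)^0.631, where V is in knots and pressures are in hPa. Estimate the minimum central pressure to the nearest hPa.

859 hPa

ΔP = (V / 5.77)^(1/0.631) = (138/5.77)^1.585.
138/5.77 = 23.917; 23.917^1.585 ≈ 153.09 hPa.
P_c = 1012 − 153.09 = 858.91 ≈ 859 hPa.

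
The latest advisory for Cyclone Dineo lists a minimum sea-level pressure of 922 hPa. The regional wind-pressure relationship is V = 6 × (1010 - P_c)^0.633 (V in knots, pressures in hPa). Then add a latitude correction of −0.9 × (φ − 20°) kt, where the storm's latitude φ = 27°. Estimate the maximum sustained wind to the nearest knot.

ΔP = 1010 − 922 = 88 hPa.
88^0.633 ≈ 17.016.
V ≈ 6 × 17.016 ≈ 102.1 kt.
Latitude correction: −0.9 × (27 − 20) = -6.3 kt.
Corrected V ≈ 95.8 kt → 96 kt.

96 kt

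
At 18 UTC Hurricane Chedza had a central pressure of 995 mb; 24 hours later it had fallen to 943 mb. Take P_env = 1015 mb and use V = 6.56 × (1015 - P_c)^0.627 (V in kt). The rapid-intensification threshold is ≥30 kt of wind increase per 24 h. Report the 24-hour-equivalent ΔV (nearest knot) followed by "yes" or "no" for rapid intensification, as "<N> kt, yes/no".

53 kt, yes

V₁: ΔP = 20, V ≈ 6.56 × 20^0.627 ≈ 42.92 kt.
V₂: ΔP = 72, V ≈ 6.56 × 72^0.627 ≈ 95.82 kt.
ΔV over 24 h = 52.90 kt → 24 h equivalent = 52.90 × 24/24 ≈ 52.90 kt.
53 kt ≥ 30 kt ⇒ rapid intensification.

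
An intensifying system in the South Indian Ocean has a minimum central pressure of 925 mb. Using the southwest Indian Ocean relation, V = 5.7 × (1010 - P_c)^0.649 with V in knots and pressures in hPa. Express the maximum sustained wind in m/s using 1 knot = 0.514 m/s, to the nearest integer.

ΔP = 1010 − 925 = 85 mb.
V ≈ 5.7 × 85^0.649 = 5.7 × 17.873 ≈ 101.875 kt.
101.875 × 0.514 ≈ 52.36 m/s → 52 m/s.

52 m/s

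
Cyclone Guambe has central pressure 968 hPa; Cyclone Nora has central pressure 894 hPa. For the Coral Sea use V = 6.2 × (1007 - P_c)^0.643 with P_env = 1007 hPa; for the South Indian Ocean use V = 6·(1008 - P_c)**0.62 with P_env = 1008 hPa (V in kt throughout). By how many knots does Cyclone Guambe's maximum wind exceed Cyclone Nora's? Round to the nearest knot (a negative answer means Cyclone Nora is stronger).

-48 kt

Cyclone Guambe: ΔP = 39; V ≈ 6.2 × 39^0.643 ≈ 65.38 kt.
Cyclone Nora: ΔP = 114; V ≈ 6 × 114^0.62 ≈ 113.09 kt.
Difference ≈ 65.38 − 113.09 = -47.71 → -48 kt.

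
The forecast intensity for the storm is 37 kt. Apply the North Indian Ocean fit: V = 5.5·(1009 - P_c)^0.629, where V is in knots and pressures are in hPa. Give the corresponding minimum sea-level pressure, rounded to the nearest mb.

ΔP = (V / 5.5)^(1/0.629) = (37/5.5)^1.590.
37/5.5 = 6.727; 6.727^1.590 ≈ 20.71 mb.
P_c = 1009 − 20.71 = 988.29 ≈ 988 mb.

988 mb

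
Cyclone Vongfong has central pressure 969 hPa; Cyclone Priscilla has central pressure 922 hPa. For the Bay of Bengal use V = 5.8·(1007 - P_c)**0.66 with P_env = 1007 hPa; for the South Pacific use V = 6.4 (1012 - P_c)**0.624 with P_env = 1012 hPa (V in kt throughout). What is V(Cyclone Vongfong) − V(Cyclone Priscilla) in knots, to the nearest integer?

Cyclone Vongfong: ΔP = 38; V ≈ 5.8 × 38^0.66 ≈ 63.99 kt.
Cyclone Priscilla: ΔP = 90; V ≈ 6.4 × 90^0.624 ≈ 106.08 kt.
Difference ≈ 63.99 − 106.08 = -42.09 → -42 kt.

-42 kt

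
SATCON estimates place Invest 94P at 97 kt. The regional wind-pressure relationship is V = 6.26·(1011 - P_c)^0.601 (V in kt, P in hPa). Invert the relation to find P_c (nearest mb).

ΔP = (V / 6.26)^(1/0.601) = (97/6.26)^1.664.
97/6.26 = 15.495; 15.495^1.664 ≈ 95.58 mb.
P_c = 1011 − 95.58 = 915.42 ≈ 915 mb.

915 mb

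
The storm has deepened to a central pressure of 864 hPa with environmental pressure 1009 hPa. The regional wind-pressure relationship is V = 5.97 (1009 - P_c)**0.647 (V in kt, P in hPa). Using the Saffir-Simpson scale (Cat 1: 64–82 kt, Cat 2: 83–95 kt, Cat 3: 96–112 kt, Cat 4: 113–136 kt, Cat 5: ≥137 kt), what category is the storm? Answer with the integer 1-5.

5

ΔP = 1009 − 864 = 145 hPa.
V ≈ 5.97 × 145^0.647 = 5.97 × 25.03 ≈ 149 kt.
149 kt falls in the Category 5 band.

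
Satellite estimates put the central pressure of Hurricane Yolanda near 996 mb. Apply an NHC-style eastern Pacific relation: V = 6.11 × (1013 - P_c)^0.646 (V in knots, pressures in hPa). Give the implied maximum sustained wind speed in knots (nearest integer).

ΔP = 1013 − 996 = 17 mb.
17^0.646 ≈ 6.235.
V ≈ 6.11 × 6.235 ≈ 38.1 kt.

38 kt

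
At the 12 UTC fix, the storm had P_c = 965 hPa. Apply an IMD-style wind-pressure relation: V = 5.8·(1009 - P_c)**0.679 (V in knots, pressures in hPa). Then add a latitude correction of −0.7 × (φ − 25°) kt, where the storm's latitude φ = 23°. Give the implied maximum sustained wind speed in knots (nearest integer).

ΔP = 1009 − 965 = 44 hPa.
44^0.679 ≈ 13.059.
V ≈ 5.8 × 13.059 ≈ 75.7 kt.
Latitude correction: −0.7 × (23 − 25) = 1.4 kt.
Corrected V ≈ 77.1 kt → 77 kt.

77 kt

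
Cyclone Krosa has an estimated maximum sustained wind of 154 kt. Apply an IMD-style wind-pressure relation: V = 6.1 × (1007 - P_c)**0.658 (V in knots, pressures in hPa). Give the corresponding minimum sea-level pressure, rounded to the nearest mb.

ΔP = (V / 6.1)^(1/0.658) = (154/6.1)^1.520.
154/6.1 = 25.246; 25.246^1.520 ≈ 135.20 mb.
P_c = 1007 − 135.20 = 871.80 ≈ 872 mb.

872 mb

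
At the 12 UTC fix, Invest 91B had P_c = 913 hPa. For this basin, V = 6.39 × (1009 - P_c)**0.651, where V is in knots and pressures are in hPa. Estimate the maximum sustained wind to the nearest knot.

125 kt

ΔP = 1009 − 913 = 96 hPa.
96^0.651 ≈ 19.519.
V ≈ 6.39 × 19.519 ≈ 124.7 kt.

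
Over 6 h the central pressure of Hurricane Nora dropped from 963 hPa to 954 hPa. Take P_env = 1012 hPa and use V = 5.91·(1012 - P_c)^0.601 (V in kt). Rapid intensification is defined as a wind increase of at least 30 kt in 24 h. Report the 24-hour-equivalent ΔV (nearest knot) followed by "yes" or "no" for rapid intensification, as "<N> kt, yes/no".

V₁: ΔP = 49, V ≈ 5.91 × 49^0.601 ≈ 61.29 kt.
V₂: ΔP = 58, V ≈ 5.91 × 58^0.601 ≈ 67.83 kt.
ΔV over 6 h = 6.54 kt → 24 h equivalent = 6.54 × 24/6 ≈ 26.16 kt.
26 kt < 30 kt ⇒ not rapid intensification.

26 kt, no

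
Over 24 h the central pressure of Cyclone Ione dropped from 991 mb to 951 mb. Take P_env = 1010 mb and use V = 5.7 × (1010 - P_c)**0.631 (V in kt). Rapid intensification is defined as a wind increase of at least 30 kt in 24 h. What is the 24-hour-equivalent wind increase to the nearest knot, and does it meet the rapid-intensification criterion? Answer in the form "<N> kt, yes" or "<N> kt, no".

38 kt, yes

V₁: ΔP = 19, V ≈ 5.7 × 19^0.631 ≈ 36.54 kt.
V₂: ΔP = 59, V ≈ 5.7 × 59^0.631 ≈ 74.69 kt.
ΔV over 24 h = 38.15 kt → 24 h equivalent = 38.15 × 24/24 ≈ 38.15 kt.
38 kt ≥ 30 kt ⇒ rapid intensification.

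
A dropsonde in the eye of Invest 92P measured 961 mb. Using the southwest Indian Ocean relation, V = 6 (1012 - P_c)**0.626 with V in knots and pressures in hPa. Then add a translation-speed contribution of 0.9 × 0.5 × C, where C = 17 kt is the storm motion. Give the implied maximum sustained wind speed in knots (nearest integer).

78 kt

ΔP = 1012 − 961 = 51 mb.
51^0.626 ≈ 11.720.
V ≈ 6 × 11.720 ≈ 70.3 kt.
Translation term: 0.9 × 0.5 × 17 = 7.65 kt.
Corrected V ≈ 77.95 kt → 78 kt.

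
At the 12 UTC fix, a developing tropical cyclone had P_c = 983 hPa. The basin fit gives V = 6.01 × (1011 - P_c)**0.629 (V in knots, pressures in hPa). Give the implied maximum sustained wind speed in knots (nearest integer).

ΔP = 1011 − 983 = 28 hPa.
28^0.629 ≈ 8.133.
V ≈ 6.01 × 8.133 ≈ 48.9 kt.

49 kt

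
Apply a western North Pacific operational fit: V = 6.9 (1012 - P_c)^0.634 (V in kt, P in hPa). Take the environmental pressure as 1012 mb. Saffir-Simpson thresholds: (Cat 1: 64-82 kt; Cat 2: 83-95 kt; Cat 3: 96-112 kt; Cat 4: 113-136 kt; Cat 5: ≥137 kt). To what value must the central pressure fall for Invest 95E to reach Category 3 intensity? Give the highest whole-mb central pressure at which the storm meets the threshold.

Category 3 begins at V = 96 kt.
Required ΔP = (96/6.9)^(1/0.634) = 13.913^1.577 ≈ 63.61 mb.
P_c ≤ 1012 − 63.61 = 948.39, so the highest integer P_c is 948 mb.

948 mb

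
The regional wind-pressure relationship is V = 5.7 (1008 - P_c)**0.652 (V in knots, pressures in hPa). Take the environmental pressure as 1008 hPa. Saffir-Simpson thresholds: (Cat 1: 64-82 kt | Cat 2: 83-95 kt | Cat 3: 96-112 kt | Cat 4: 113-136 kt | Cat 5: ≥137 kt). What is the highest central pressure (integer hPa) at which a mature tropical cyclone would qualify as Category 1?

Category 1 begins at V = 64 kt.
Required ΔP = (64/5.7)^(1/0.652) = 11.228^1.534 ≈ 40.82 hPa.
P_c ≤ 1008 − 40.82 = 967.18, so the highest integer P_c is 967 hPa.

967 hPa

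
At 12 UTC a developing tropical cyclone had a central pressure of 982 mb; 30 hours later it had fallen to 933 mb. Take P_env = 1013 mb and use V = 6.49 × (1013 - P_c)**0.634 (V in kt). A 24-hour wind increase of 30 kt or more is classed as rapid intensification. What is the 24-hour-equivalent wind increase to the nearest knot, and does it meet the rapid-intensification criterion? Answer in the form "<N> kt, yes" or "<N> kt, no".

V₁: ΔP = 31, V ≈ 6.49 × 31^0.634 ≈ 57.25 kt.
V₂: ΔP = 80, V ≈ 6.49 × 80^0.634 ≈ 104.42 kt.
ΔV over 30 h = 47.17 kt → 24 h equivalent = 47.17 × 24/30 ≈ 37.74 kt.
38 kt ≥ 30 kt ⇒ rapid intensification.

38 kt, yes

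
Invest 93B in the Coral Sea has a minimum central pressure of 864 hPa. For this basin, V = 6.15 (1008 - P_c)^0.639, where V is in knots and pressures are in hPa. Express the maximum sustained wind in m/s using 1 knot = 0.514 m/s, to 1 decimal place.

75.7 m/s

ΔP = 1008 − 864 = 144 hPa.
V ≈ 6.15 × 144^0.639 = 6.15 × 23.944 ≈ 147.255 kt.
147.255 × 0.514 ≈ 75.69 m/s → 75.7 m/s.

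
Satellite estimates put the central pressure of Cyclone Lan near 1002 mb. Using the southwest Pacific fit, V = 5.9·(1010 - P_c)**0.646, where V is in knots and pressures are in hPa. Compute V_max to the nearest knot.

ΔP = 1010 − 1002 = 8 mb.
8^0.646 ≈ 3.832.
V ≈ 5.9 × 3.832 ≈ 22.6 kt.

23 kt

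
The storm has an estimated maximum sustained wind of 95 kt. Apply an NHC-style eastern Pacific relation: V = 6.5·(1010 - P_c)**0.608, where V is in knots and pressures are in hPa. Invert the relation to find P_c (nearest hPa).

928 hPa

ΔP = (V / 6.5)^(1/0.608) = (95/6.5)^1.645.
95/6.5 = 14.615; 14.615^1.645 ≈ 82.38 hPa.
P_c = 1010 − 82.38 = 927.62 ≈ 928 hPa.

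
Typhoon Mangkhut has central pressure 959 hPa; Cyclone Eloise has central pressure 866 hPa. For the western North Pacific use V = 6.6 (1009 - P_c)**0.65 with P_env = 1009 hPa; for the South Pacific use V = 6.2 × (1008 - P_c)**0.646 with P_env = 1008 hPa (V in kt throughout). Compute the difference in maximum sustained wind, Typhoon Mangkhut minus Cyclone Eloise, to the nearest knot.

Typhoon Mangkhut: ΔP = 50; V ≈ 6.6 × 50^0.65 ≈ 83.92 kt.
Cyclone Eloise: ΔP = 142; V ≈ 6.2 × 142^0.646 ≈ 152.32 kt.
Difference ≈ 83.92 − 152.32 = -68.40 → -68 kt.

-68 kt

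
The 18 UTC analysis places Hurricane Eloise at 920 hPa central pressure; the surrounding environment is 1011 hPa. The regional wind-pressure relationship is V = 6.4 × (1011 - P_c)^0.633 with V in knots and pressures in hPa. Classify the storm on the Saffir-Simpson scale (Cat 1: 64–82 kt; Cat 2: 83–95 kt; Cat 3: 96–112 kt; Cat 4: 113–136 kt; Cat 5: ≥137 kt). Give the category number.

3

ΔP = 1011 − 920 = 91 hPa.
V ≈ 6.4 × 91^0.633 = 6.4 × 17.38 ≈ 111 kt.
111 kt falls in the Category 3 band.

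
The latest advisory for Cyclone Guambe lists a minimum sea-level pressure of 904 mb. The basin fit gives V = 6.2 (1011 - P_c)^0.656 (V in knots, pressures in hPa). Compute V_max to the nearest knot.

133 kt

ΔP = 1011 − 904 = 107 mb.
107^0.656 ≈ 21.443.
V ≈ 6.2 × 21.443 ≈ 132.9 kt.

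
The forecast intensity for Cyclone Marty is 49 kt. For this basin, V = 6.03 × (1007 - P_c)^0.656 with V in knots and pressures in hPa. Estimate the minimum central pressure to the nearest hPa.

983 hPa

ΔP = (V / 6.03)^(1/0.656) = (49/6.03)^1.524.
49/6.03 = 8.126; 8.126^1.524 ≈ 24.38 hPa.
P_c = 1007 − 24.38 = 982.62 ≈ 983 hPa.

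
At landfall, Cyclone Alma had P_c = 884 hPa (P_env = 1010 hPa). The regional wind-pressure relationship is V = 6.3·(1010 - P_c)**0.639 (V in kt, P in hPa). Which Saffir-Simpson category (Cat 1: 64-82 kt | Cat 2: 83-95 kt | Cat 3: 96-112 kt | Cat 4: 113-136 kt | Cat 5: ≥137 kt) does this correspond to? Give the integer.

ΔP = 1010 − 884 = 126 hPa.
V ≈ 6.3 × 126^0.639 = 6.3 × 21.99 ≈ 139 kt.
139 kt falls in the Category 5 band.

5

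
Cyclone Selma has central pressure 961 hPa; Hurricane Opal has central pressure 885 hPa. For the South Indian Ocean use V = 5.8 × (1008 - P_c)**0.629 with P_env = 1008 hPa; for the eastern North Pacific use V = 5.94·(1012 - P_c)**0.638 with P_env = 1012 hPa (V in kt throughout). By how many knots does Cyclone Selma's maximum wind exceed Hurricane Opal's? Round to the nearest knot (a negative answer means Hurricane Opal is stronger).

-65 kt

Cyclone Selma: ΔP = 47; V ≈ 5.8 × 47^0.629 ≈ 65.34 kt.
Hurricane Opal: ΔP = 127; V ≈ 5.94 × 127^0.638 ≈ 130.62 kt.
Difference ≈ 65.34 − 130.62 = -65.28 → -65 kt.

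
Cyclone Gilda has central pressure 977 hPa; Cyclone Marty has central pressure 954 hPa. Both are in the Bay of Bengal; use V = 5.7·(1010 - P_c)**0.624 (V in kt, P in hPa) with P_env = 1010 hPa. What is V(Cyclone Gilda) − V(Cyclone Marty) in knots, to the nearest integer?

Cyclone Gilda: ΔP = 33; V ≈ 5.7 × 33^0.624 ≈ 50.52 kt.
Cyclone Marty: ΔP = 56; V ≈ 5.7 × 56^0.624 ≈ 70.27 kt.
Difference ≈ 50.52 − 70.27 = -19.75 → -20 kt.

-20 kt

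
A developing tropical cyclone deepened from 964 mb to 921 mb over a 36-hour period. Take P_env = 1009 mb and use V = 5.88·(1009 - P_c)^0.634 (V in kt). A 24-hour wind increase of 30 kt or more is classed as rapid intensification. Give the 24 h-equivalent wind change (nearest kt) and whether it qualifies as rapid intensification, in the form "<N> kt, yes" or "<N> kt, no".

V₁: ΔP = 45, V ≈ 5.88 × 45^0.634 ≈ 65.69 kt.
V₂: ΔP = 88, V ≈ 5.88 × 88^0.634 ≈ 100.50 kt.
ΔV over 36 h = 34.81 kt → 24 h equivalent = 34.81 × 24/36 ≈ 23.21 kt.
23 kt < 30 kt ⇒ not rapid intensification.

23 kt, no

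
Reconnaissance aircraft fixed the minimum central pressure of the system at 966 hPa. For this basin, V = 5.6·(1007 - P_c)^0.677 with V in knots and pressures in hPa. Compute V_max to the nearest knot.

69 kt

ΔP = 1007 − 966 = 41 hPa.
41^0.677 ≈ 12.355.
V ≈ 5.6 × 12.355 ≈ 69.2 kt.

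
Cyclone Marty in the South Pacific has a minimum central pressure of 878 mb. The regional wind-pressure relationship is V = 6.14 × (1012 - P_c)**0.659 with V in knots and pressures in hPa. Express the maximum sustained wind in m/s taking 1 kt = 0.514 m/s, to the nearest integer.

80 m/s

ΔP = 1012 − 878 = 134 mb.
V ≈ 6.14 × 134^0.659 = 6.14 × 25.221 ≈ 154.857 kt.
154.857 × 0.514 ≈ 79.60 m/s → 80 m/s.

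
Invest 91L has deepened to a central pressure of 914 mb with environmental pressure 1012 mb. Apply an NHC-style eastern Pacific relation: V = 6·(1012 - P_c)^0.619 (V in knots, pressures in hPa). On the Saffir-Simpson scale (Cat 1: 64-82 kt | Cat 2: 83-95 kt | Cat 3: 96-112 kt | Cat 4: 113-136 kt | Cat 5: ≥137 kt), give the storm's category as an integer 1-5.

ΔP = 1012 − 914 = 98 mb.
V ≈ 6 × 98^0.619 = 6 × 17.08 ≈ 102 kt.
102 kt falls in the Category 3 band.

3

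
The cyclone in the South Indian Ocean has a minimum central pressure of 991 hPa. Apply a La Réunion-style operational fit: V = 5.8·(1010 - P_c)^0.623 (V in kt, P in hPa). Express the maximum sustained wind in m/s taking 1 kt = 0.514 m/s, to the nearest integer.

19 m/s

ΔP = 1010 − 991 = 19 hPa.
V ≈ 5.8 × 19^0.623 = 5.8 × 6.261 ≈ 36.315 kt.
36.315 × 0.514 ≈ 18.67 m/s → 19 m/s.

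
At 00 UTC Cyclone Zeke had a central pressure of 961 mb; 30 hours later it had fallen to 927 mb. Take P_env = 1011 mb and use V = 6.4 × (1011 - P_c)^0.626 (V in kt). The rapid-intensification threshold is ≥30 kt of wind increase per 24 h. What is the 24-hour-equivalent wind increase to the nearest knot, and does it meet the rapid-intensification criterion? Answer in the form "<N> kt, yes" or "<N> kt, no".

23 kt, no

V₁: ΔP = 50, V ≈ 6.4 × 50^0.626 ≈ 74.09 kt.
V₂: ΔP = 84, V ≈ 6.4 × 84^0.626 ≈ 102.51 kt.
ΔV over 30 h = 28.42 kt → 24 h equivalent = 28.42 × 24/30 ≈ 22.74 kt.
23 kt < 30 kt ⇒ not rapid intensification.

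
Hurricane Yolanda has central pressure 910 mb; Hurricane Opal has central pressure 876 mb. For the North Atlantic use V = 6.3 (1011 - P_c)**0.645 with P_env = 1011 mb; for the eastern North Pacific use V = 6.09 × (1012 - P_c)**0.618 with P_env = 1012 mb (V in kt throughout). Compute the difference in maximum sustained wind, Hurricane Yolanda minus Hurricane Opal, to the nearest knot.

-3 kt

Hurricane Yolanda: ΔP = 101; V ≈ 6.3 × 101^0.645 ≈ 123.63 kt.
Hurricane Opal: ΔP = 136; V ≈ 6.09 × 136^0.618 ≈ 126.81 kt.
Difference ≈ 123.63 − 126.81 = -3.18 → -3 kt.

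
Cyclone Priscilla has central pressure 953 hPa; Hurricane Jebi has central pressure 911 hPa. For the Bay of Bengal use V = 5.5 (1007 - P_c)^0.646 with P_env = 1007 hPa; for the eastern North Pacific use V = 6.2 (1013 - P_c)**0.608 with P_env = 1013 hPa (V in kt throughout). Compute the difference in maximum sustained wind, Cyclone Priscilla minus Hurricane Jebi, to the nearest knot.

Cyclone Priscilla: ΔP = 54; V ≈ 5.5 × 54^0.646 ≈ 72.36 kt.
Hurricane Jebi: ΔP = 102; V ≈ 6.2 × 102^0.608 ≈ 103.19 kt.
Difference ≈ 72.36 − 103.19 = -30.83 → -31 kt.

-31 kt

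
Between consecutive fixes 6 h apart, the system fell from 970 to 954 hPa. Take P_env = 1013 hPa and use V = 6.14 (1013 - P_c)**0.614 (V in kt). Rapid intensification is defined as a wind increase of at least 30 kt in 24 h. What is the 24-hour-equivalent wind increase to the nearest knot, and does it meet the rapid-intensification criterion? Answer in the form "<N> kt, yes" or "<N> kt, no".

53 kt, yes

V₁: ΔP = 43, V ≈ 6.14 × 43^0.614 ≈ 61.82 kt.
V₂: ΔP = 59, V ≈ 6.14 × 59^0.614 ≈ 75.07 kt.
ΔV over 6 h = 13.25 kt → 24 h equivalent = 13.25 × 24/6 ≈ 53.00 kt.
53 kt ≥ 30 kt ⇒ rapid intensification.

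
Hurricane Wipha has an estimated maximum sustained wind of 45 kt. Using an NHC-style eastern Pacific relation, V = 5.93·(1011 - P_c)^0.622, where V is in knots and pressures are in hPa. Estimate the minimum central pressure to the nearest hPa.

ΔP = (V / 5.93)^(1/0.622) = (45/5.93)^1.608.
45/5.93 = 7.589; 7.589^1.608 ≈ 26.00 hPa.
P_c = 1011 − 26.00 = 985.00 ≈ 985 hPa.

985 hPa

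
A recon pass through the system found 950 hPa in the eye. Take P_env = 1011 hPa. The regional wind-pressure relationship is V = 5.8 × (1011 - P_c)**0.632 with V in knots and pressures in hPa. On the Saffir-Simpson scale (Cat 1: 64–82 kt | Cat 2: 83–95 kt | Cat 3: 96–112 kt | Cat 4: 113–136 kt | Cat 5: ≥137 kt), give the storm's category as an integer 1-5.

ΔP = 1011 − 950 = 61 hPa.
V ≈ 5.8 × 61^0.632 = 5.8 × 13.44 ≈ 78 kt.
78 kt falls in the Category 1 band.

1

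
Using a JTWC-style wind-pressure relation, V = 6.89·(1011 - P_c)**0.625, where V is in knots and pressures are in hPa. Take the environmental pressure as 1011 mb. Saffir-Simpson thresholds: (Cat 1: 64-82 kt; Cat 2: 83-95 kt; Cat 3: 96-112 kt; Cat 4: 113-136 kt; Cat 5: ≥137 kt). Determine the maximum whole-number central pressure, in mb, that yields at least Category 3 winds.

Category 3 begins at V = 96 kt.
Required ΔP = (96/6.89)^(1/0.625) = 13.933^1.600 ≈ 67.68 mb.
P_c ≤ 1011 − 67.68 = 943.32, so the highest integer P_c is 943 mb.

943 mb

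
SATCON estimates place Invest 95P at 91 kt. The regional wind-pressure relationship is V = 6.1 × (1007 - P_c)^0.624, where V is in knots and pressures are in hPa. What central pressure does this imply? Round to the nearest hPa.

ΔP = (V / 6.1)^(1/0.624) = (91/6.1)^1.603.
91/6.1 = 14.918; 14.918^1.603 ≈ 76.02 hPa.
P_c = 1007 − 76.02 = 930.98 ≈ 931 hPa.

931 hPa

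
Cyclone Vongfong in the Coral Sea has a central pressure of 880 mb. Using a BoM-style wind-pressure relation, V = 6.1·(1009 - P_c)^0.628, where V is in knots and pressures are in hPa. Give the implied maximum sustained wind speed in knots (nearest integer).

129 kt

ΔP = 1009 − 880 = 129 mb.
129^0.628 ≈ 21.157.
V ≈ 6.1 × 21.157 ≈ 129.1 kt.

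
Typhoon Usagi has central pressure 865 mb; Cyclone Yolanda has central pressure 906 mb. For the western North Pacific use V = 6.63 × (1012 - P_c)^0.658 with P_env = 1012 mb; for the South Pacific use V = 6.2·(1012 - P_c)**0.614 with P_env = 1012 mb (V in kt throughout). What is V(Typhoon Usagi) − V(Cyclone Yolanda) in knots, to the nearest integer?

68 kt

Typhoon Usagi: ΔP = 147; V ≈ 6.63 × 147^0.658 ≈ 176.85 kt.
Cyclone Yolanda: ΔP = 106; V ≈ 6.2 × 106^0.614 ≈ 108.62 kt.
Difference ≈ 176.85 − 108.62 = 68.23 → 68 kt.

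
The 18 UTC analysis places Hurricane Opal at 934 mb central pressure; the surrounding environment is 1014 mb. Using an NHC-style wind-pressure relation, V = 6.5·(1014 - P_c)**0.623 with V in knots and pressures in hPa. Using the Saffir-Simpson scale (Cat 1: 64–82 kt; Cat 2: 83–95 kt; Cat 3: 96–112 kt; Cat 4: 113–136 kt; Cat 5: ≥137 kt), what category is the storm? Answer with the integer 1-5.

3

ΔP = 1014 − 934 = 80 mb.
V ≈ 6.5 × 80^0.623 = 6.5 × 15.33 ≈ 100 kt.
100 kt falls in the Category 3 band.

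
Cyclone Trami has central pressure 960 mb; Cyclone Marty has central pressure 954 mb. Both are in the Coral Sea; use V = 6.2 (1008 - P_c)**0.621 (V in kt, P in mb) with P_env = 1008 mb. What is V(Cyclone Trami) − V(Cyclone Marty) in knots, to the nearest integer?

Cyclone Trami: ΔP = 48; V ≈ 6.2 × 48^0.621 ≈ 68.62 kt.
Cyclone Marty: ΔP = 54; V ≈ 6.2 × 54^0.621 ≈ 73.83 kt.
Difference ≈ 68.62 − 73.83 = -5.21 → -5 kt.

-5 kt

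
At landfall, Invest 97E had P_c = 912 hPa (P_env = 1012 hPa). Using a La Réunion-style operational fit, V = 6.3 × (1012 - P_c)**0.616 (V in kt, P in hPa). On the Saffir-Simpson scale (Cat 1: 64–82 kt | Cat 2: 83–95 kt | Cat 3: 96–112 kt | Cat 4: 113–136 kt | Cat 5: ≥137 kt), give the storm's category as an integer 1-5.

ΔP = 1012 − 912 = 100 hPa.
V ≈ 6.3 × 100^0.616 = 6.3 × 17.06 ≈ 107 kt.
107 kt falls in the Category 3 band.

3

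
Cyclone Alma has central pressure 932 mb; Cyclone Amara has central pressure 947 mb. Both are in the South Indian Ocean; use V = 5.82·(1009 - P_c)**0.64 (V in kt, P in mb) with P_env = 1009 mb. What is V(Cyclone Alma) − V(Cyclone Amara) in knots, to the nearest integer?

Cyclone Alma: ΔP = 77; V ≈ 5.82 × 77^0.64 ≈ 93.82 kt.
Cyclone Amara: ΔP = 62; V ≈ 5.82 × 62^0.64 ≈ 81.67 kt.
Difference ≈ 93.82 − 81.67 = 12.15 → 12 kt.

12 kt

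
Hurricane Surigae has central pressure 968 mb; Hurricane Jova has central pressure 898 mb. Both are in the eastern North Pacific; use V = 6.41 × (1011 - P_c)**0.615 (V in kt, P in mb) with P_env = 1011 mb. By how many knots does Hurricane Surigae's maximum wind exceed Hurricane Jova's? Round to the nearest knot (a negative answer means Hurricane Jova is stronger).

Hurricane Surigae: ΔP = 43; V ≈ 6.41 × 43^0.615 ≈ 64.78 kt.
Hurricane Jova: ΔP = 113; V ≈ 6.41 × 113^0.615 ≈ 117.35 kt.
Difference ≈ 64.78 − 117.35 = -52.57 → -53 kt.

-53 kt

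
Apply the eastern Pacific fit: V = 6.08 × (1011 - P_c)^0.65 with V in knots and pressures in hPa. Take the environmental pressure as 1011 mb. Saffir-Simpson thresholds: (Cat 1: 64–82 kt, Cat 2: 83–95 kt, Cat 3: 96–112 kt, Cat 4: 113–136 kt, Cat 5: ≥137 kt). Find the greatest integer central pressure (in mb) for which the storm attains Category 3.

Category 3 begins at V = 96 kt.
Required ΔP = (96/6.08)^(1/0.65) = 15.789^1.538 ≈ 69.77 mb.
P_c ≤ 1011 − 69.77 = 941.23, so the highest integer P_c is 941 mb.

941 mb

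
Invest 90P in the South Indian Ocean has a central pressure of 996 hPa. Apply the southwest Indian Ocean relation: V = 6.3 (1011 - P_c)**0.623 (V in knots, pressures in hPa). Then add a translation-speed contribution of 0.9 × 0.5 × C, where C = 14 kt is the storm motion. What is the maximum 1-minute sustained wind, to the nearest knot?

40 kt

ΔP = 1011 − 996 = 15 hPa.
15^0.623 ≈ 5.404.
V ≈ 6.3 × 5.404 ≈ 34.0 kt.
Translation term: 0.9 × 0.5 × 14 = 6.3 kt.
Corrected V ≈ 40.3 kt → 40 kt.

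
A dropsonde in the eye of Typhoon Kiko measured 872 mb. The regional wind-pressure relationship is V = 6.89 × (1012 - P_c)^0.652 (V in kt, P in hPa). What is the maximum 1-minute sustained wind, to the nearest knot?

ΔP = 1012 − 872 = 140 mb.
140^0.652 ≈ 25.077.
V ≈ 6.89 × 25.077 ≈ 172.8 kt.

173 kt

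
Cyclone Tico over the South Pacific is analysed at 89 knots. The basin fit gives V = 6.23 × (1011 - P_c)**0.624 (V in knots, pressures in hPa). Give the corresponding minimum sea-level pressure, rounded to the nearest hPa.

940 hPa

ΔP = (V / 6.23)^(1/0.624) = (89/6.23)^1.603.
89/6.23 = 14.286; 14.286^1.603 ≈ 70.93 hPa.
P_c = 1011 − 70.93 = 940.07 ≈ 940 hPa.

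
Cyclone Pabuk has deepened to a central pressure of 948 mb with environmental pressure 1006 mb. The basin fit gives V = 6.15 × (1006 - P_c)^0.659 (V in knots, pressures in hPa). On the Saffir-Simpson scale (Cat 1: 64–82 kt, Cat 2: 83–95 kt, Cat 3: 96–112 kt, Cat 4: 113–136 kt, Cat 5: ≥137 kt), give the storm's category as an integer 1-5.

ΔP = 1006 − 948 = 58 mb.
V ≈ 6.15 × 58^0.659 = 6.15 × 14.52 ≈ 89 kt.
89 kt falls in the Category 2 band.

2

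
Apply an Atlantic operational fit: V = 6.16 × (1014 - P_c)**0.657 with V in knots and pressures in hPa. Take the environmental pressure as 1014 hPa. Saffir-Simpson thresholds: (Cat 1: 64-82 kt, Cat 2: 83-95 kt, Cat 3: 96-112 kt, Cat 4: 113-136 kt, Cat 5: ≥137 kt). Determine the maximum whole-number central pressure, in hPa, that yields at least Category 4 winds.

Category 4 begins at V = 113 kt.
Required ΔP = (113/6.16)^(1/0.657) = 18.344^1.522 ≈ 83.78 hPa.
P_c ≤ 1014 − 83.78 = 930.22, so the highest integer P_c is 930 hPa.

930 hPa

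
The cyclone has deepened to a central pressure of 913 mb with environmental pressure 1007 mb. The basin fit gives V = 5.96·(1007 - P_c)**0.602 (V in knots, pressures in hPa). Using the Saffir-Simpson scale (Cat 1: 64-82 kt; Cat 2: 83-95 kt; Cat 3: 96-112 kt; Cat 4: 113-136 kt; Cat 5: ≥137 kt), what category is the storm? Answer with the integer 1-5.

2

ΔP = 1007 − 913 = 94 mb.
V ≈ 5.96 × 94^0.602 = 5.96 × 15.41 ≈ 92 kt.
92 kt falls in the Category 2 band.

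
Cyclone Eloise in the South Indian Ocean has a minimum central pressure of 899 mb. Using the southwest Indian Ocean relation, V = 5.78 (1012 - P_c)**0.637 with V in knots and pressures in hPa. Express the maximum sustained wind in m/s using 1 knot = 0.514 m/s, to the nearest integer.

ΔP = 1012 − 899 = 113 mb.
V ≈ 5.78 × 113^0.637 = 5.78 × 20.315 ≈ 117.419 kt.
117.419 × 0.514 ≈ 60.35 m/s → 60 m/s.

60 m/s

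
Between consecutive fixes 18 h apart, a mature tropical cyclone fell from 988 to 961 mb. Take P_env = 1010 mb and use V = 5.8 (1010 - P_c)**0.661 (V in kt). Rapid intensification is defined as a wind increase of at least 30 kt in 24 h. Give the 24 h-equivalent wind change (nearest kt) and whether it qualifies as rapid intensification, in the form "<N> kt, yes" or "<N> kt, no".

V₁: ΔP = 22, V ≈ 5.8 × 22^0.661 ≈ 44.75 kt.
V₂: ΔP = 49, V ≈ 5.8 × 49^0.661 ≈ 75.97 kt.
ΔV over 18 h = 31.22 kt → 24 h equivalent = 31.22 × 24/18 ≈ 41.63 kt.
42 kt ≥ 30 kt ⇒ rapid intensification.

42 kt, yes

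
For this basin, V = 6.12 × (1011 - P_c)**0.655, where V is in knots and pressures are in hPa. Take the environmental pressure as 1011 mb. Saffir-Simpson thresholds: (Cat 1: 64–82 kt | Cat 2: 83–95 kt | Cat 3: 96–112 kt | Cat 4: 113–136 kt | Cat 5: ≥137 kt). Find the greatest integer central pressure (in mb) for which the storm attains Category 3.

Category 3 begins at V = 96 kt.
Required ΔP = (96/6.12)^(1/0.655) = 15.686^1.527 ≈ 66.87 mb.
P_c ≤ 1011 − 66.87 = 944.13, so the highest integer P_c is 944 mb.

944 mb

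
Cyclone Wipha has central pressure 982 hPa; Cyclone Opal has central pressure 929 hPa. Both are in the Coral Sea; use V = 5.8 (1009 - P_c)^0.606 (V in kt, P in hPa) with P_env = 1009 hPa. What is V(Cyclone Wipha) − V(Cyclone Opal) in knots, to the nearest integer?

Cyclone Wipha: ΔP = 27; V ≈ 5.8 × 27^0.606 ≈ 42.74 kt.
Cyclone Opal: ΔP = 80; V ≈ 5.8 × 80^0.606 ≈ 82.55 kt.
Difference ≈ 42.74 − 82.55 = -39.81 → -40 kt.

-40 kt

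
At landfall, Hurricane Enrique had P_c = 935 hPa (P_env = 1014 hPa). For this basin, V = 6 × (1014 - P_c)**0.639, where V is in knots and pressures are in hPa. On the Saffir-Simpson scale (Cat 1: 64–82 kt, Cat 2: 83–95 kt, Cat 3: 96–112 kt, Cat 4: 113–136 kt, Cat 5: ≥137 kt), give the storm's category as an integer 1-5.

3

ΔP = 1014 − 935 = 79 hPa.
V ≈ 6 × 79^0.639 = 6 × 16.31 ≈ 98 kt.
98 kt falls in the Category 3 band.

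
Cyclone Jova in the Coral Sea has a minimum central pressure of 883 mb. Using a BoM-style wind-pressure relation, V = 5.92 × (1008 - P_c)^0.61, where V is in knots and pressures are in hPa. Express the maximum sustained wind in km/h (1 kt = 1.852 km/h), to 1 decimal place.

208.5 km/h

ΔP = 1008 − 883 = 125 mb.
V ≈ 5.92 × 125^0.61 = 5.92 × 19.016 ≈ 112.574 kt.
112.574 × 1.852 ≈ 208.49 km/h → 208.5 km/h.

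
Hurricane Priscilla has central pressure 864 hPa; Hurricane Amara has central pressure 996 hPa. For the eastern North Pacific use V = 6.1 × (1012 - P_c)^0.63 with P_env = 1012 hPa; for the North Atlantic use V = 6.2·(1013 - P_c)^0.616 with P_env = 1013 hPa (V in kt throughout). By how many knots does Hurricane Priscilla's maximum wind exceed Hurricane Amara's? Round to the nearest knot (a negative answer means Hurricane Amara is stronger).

Hurricane Priscilla: ΔP = 148; V ≈ 6.1 × 148^0.63 ≈ 142.10 kt.
Hurricane Amara: ΔP = 17; V ≈ 6.2 × 17^0.616 ≈ 35.51 kt.
Difference ≈ 142.10 − 35.51 = 106.59 → 107 kt.

107 kt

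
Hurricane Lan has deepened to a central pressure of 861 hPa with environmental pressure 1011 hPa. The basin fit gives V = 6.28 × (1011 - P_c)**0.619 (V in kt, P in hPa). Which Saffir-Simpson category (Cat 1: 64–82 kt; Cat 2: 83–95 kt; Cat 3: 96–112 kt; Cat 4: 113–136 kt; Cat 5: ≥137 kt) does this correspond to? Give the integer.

ΔP = 1011 − 861 = 150 hPa.
V ≈ 6.28 × 150^0.619 = 6.28 × 22.23 ≈ 140 kt.
140 kt falls in the Category 5 band.

5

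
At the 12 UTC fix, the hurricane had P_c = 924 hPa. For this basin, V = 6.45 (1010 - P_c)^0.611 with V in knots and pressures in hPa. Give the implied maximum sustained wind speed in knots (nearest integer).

ΔP = 1010 − 924 = 86 hPa.
86^0.611 ≈ 15.205.
V ≈ 6.45 × 15.205 ≈ 98.1 kt.

98 kt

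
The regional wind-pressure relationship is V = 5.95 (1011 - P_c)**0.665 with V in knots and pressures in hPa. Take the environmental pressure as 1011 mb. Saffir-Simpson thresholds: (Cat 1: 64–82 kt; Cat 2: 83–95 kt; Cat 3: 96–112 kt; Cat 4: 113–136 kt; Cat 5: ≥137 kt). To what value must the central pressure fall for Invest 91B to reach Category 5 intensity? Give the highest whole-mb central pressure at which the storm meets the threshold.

899 mb

Category 5 begins at V = 137 kt.
Required ΔP = (137/5.95)^(1/0.665) = 23.025^1.504 ≈ 111.80 mb.
P_c ≤ 1011 − 111.80 = 899.20, so the highest integer P_c is 899 mb.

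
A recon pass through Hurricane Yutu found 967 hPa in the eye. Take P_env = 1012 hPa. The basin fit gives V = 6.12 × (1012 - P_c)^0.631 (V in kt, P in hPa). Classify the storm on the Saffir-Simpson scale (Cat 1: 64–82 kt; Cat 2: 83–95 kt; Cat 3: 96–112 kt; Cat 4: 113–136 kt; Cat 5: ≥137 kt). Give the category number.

1

ΔP = 1012 − 967 = 45 hPa.
V ≈ 6.12 × 45^0.631 = 6.12 × 11.05 ≈ 68 kt.
68 kt falls in the Category 1 band.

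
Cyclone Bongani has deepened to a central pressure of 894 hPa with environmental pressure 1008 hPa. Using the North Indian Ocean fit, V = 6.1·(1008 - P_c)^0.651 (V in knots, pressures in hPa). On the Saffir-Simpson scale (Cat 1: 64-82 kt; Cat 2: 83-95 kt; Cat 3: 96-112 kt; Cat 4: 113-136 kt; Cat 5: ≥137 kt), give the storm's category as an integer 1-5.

4

ΔP = 1008 − 894 = 114 hPa.
V ≈ 6.1 × 114^0.651 = 6.1 × 21.83 ≈ 133 kt.
133 kt falls in the Category 4 band.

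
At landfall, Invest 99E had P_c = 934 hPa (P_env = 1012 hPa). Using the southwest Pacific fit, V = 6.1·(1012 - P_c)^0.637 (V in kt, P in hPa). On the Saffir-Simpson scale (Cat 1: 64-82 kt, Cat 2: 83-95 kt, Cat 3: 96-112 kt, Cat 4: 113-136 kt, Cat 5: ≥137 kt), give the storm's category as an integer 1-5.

3

ΔP = 1012 − 934 = 78 hPa.
V ≈ 6.1 × 78^0.637 = 6.1 × 16.04 ≈ 98 kt.
98 kt falls in the Category 3 band.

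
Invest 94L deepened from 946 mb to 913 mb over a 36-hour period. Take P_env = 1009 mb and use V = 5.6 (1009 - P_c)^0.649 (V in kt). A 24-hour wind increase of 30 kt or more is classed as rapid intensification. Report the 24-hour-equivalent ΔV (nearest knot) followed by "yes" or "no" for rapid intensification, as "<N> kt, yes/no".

V₁: ΔP = 63, V ≈ 5.6 × 63^0.649 ≈ 82.41 kt.
V₂: ΔP = 96, V ≈ 5.6 × 96^0.649 ≈ 108.31 kt.
ΔV over 36 h = 25.90 kt → 24 h equivalent = 25.90 × 24/36 ≈ 17.27 kt.
17 kt < 30 kt ⇒ not rapid intensification.

17 kt, no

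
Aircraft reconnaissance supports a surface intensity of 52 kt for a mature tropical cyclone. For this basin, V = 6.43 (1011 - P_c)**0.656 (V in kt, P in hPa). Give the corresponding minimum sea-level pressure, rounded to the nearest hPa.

987 hPa

ΔP = (V / 6.43)^(1/0.656) = (52/6.43)^1.524.
52/6.43 = 8.087; 8.087^1.524 ≈ 24.20 hPa.
P_c = 1011 − 24.20 = 986.80 ≈ 987 hPa.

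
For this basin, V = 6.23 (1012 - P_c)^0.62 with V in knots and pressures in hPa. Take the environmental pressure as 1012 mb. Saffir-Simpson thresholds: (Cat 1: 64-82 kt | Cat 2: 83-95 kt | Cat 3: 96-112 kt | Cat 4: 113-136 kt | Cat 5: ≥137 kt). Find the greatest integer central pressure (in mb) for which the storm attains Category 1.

969 mb

Category 1 begins at V = 64 kt.
Required ΔP = (64/6.23)^(1/0.62) = 10.273^1.613 ≈ 42.83 mb.
P_c ≤ 1012 − 42.83 = 969.17, so the highest integer P_c is 969 mb.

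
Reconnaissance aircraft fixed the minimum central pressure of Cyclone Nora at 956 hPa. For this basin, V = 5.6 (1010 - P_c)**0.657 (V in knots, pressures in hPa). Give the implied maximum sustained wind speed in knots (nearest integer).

77 kt

ΔP = 1010 − 956 = 54 hPa.
54^0.657 ≈ 13.746.
V ≈ 5.6 × 13.746 ≈ 77.0 kt.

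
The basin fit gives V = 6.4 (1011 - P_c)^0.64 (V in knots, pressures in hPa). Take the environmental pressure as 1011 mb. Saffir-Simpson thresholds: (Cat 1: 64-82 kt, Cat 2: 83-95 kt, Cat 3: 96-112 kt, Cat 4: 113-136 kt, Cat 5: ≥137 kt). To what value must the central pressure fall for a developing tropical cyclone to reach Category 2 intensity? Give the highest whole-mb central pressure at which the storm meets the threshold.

956 mb

Category 2 begins at V = 83 kt.
Required ΔP = (83/6.4)^(1/0.64) = 12.969^1.562 ≈ 54.82 mb.
P_c ≤ 1011 − 54.82 = 956.18, so the highest integer P_c is 956 mb.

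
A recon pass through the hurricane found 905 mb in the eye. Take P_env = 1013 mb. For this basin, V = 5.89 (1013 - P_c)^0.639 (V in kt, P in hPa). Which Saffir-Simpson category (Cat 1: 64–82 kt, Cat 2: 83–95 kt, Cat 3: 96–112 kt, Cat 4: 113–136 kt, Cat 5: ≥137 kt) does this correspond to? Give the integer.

ΔP = 1013 − 905 = 108 mb.
V ≈ 5.89 × 108^0.639 = 5.89 × 19.92 ≈ 117 kt.
117 kt falls in the Category 4 band.

4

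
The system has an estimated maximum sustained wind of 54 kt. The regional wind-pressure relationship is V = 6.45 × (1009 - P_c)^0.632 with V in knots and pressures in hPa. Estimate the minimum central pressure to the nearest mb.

980 mb

ΔP = (V / 6.45)^(1/0.632) = (54/6.45)^1.582.
54/6.45 = 8.372; 8.372^1.582 ≈ 28.85 mb.
P_c = 1009 − 28.85 = 980.15 ≈ 980 mb.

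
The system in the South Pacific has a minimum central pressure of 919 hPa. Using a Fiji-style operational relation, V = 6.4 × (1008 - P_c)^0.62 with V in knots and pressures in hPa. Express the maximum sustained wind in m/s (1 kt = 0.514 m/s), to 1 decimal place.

ΔP = 1008 − 919 = 89 hPa.
V ≈ 6.4 × 89^0.62 = 6.4 × 16.167 ≈ 103.467 kt.
103.467 × 0.514 ≈ 53.18 m/s → 53.2 m/s.

53.2 m/s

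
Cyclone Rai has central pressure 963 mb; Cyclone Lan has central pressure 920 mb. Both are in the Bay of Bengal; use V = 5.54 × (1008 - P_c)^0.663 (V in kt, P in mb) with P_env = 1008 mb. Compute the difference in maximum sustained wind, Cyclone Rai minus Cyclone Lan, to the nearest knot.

-39 kt

Cyclone Rai: ΔP = 45; V ≈ 5.54 × 45^0.663 ≈ 69.12 kt.
Cyclone Lan: ΔP = 88; V ≈ 5.54 × 88^0.663 ≈ 107.82 kt.
Difference ≈ 69.12 − 107.82 = -38.70 → -39 kt.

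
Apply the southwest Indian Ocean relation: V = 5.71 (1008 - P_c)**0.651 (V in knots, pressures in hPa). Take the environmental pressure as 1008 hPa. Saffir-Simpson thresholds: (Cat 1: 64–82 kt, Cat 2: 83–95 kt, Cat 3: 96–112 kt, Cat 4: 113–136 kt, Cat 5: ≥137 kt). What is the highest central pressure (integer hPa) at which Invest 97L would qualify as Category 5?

876 hPa

Category 5 begins at V = 137 kt.
Required ΔP = (137/5.71)^(1/0.651) = 23.993^1.536 ≈ 131.81 hPa.
P_c ≤ 1008 − 131.81 = 876.19, so the highest integer P_c is 876 hPa.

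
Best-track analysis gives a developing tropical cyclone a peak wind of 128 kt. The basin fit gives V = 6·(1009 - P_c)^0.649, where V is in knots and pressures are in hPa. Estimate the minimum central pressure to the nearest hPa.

ΔP = (V / 6)^(1/0.649) = (128/6)^1.541.
128/6 = 21.333; 21.333^1.541 ≈ 111.65 hPa.
P_c = 1009 − 111.65 = 897.35 ≈ 897 hPa.

897 hPa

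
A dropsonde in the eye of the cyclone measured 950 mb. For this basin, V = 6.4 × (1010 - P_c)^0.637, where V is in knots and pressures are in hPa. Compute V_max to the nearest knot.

87 kt

ΔP = 1010 − 950 = 60 mb.
60^0.637 ≈ 13.573.
V ≈ 6.4 × 13.573 ≈ 86.9 kt.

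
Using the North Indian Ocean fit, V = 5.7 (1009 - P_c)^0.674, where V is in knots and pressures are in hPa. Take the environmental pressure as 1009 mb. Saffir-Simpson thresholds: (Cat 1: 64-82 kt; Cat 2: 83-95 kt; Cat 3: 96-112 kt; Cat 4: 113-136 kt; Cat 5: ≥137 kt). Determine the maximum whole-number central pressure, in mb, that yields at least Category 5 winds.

897 mb

Category 5 begins at V = 137 kt.
Required ΔP = (137/5.7)^(1/0.674) = 24.035^1.484 ≈ 111.87 mb.
P_c ≤ 1009 − 111.87 = 897.13, so the highest integer P_c is 897 mb.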